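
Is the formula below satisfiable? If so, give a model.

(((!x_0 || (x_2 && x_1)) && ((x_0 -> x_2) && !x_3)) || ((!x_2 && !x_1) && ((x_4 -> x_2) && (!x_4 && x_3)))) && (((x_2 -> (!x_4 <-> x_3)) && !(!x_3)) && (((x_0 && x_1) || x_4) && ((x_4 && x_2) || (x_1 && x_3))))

Unsatisfiable — no assignment works.

Case x_3 = True: the formula simplifies to ((!x_2 && !x_1) && ((x_4 -> x_2) && !x_4)) && ((x_2 -> !x_4) && (((x_0 && x_1) || x_4) && ((x_4 && x_2) || x_1))).
  x_4 = True: the conjunct !x_4 is False.
  x_4 = False: simplifies to (!x_2 && !x_1) && ((x_0 && x_1) && x_1).
    x_1 = True: the conjunct !x_1 is False.
    x_1 = False: the conjunct x_1 is False.
Case x_3 = False: the conjunct !(!x_3) becomes !(!False) = False.
Both cases fail — unsatisfiable.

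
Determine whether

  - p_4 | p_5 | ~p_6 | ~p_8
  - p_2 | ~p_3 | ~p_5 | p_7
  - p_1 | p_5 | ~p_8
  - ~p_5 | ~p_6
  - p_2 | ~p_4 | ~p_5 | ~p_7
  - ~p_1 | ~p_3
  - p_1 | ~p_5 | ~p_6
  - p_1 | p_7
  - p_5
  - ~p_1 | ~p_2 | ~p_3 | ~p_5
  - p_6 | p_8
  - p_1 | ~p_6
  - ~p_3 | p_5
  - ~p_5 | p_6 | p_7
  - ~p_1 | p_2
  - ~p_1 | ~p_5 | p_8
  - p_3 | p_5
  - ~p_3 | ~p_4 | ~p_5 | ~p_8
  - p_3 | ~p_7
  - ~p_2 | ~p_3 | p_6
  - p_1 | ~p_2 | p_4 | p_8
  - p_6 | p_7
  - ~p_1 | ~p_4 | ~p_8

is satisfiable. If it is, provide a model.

p_1=F, p_2=F, p_3=T, p_4=F, p_5=T, p_6=F, p_7=T, p_8=T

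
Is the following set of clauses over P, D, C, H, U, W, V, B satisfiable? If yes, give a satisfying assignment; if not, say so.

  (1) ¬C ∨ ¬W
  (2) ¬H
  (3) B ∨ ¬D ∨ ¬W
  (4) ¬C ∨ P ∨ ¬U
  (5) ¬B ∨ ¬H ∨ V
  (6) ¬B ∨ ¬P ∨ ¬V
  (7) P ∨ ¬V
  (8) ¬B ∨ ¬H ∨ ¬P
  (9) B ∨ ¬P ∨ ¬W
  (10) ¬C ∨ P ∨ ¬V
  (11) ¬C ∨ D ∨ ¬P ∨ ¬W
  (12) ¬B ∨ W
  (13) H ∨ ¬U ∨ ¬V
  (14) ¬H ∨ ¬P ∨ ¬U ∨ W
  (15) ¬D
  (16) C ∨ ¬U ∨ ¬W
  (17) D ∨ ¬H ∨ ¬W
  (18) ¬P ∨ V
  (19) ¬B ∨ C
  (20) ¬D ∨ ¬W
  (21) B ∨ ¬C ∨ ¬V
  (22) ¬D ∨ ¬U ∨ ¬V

Unit clause (¬H) forces H = False.
Unit clause (¬D) forces D = False.
Set P = False.
  then (P ∨ ¬V) forces V = False.
Set C = False.
  then (¬B ∨ C) forces B = False.
Set U = False.
Set W = True.
All clauses satisfied.

P: False; D: False; C: False; H: False; U: False; W: True; V: False; B: False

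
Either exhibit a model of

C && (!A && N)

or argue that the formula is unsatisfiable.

N=T; A=F; C=T

  !A && N = True
    !A = True
Both conjuncts True, so the formula holds.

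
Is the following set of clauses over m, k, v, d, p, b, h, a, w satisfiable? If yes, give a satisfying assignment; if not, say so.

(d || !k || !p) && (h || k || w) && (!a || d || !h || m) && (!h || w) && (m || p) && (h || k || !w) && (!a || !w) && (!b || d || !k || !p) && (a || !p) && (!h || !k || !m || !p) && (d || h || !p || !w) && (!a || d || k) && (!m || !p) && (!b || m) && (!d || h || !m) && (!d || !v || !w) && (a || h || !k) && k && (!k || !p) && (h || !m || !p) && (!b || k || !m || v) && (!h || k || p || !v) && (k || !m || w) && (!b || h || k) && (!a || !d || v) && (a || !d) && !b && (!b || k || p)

Unit clause (k) forces k = True.
In (!k || !p) only !p is left, so p = False.
Unit clause (!b) forces b = False.
In (m || p) only m is left, so m = True.
Set v = True.
Set d = False.
Set h = True.
  then (!h || w) forces w = True.
  then (!a || !w) forces a = False.
All clauses satisfied.

m = True, k = True, v = True, d = False, p = False, b = False, h = True, a = False, w = True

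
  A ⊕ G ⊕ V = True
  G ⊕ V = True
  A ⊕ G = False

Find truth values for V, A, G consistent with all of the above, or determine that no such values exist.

V=T; A=F; G=F

A ⊕ G ⊕ V = F ⊕ F ⊕ T = True ✓
G ⊕ V = F ⊕ T = True ✓
A ⊕ G = F ⊕ F = False ✓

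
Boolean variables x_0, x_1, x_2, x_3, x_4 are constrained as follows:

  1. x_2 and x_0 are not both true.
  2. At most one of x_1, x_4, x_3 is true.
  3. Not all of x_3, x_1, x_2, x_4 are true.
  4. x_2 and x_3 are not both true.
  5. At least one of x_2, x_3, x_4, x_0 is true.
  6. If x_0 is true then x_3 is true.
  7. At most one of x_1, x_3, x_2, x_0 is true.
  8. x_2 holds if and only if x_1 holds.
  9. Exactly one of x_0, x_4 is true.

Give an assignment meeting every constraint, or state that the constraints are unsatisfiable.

x_0=F; x_1=F; x_2=F; x_3=F; x_4=T

  (1) x_2=F, x_0=F — not both ✓
  (2) {x_1, x_4, x_3}: 1 true — at most one ✓
  (3) {x_3, x_1, x_2, x_4}: 1/4 true — not all ✓
  (4) x_2=F, x_3=F — not both ✓
  (5) {x_2, x_3, x_4, x_0}: 1 true — at least one ✓
  (6) x_0=F ⇒ x_3: vacuous ✓
  (7) {x_1, x_3, x_2, x_0}: 0 true — at most one ✓
  (8) x_2=F, x_1=F — same ✓
  (9) {x_0, x_4}: 1 true — exactly one ✓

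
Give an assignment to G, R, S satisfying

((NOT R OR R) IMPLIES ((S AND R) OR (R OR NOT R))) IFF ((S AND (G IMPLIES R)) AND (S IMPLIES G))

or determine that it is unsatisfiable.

G: True, R: True, S: True

  ((NOT R OR R) IMPLIES ((S AND R) OR (R OR NOT R))) IFF ((S AND (G IMPLIES R)) AND (S IMPLIES G)) = True
    (NOT R OR R) IMPLIES ((S AND R) OR (R OR NOT R)) = True
      NOT R OR R = True
        NOT R = False
      (S AND R) OR (R OR NOT R) = True
        S AND R = True
        R OR NOT R = True
          NOT R = False
    (S AND (G IMPLIES R)) AND (S IMPLIES G) = True
      S AND (G IMPLIES R) = True
        G IMPLIES R = True
      S IMPLIES G = True
The formula evaluates to True.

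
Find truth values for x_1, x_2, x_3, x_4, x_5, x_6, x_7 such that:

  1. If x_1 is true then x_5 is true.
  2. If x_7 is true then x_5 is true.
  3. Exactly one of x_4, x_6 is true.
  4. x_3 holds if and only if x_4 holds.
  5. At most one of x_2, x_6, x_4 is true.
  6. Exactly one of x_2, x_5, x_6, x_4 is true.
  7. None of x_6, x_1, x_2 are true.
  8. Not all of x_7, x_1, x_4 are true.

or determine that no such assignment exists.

x_1=F, x_2=F, x_3=T, x_4=T, x_5=F, x_6=F, x_7=F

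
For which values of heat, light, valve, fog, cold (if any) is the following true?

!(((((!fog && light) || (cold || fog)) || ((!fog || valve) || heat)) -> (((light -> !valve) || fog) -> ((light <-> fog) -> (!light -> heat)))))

heat = False, light = False, valve = True, fog = False, cold = True

  !(((((!fog && light) || (cold || fog)) || ((!fog || valve) || heat)) -> (((light -> !valve) || fog) -> ((light <-> fog) -> (!light -> heat))))) = True
    (((!fog && light) || (cold || fog)) || ((!fog || valve) || heat)) -> (((light -> !valve) || fog) -> ((light <-> fog) -> (!light -> heat))) = False
      ((!fog && light) || (cold || fog)) || ((!fog || valve) || heat) = True
        (!fog && light) || (cold || fog) = True
          !fog && light = False
            !fog = True
          cold || fog = True
        (!fog || valve) || heat = True
          !fog || valve = True
            !fog = True
      ((light -> !valve) || fog) -> ((light <-> fog) -> (!light -> heat)) = False
        (light -> !valve) || fog = True
          light -> !valve = True
            !valve = False
        (light <-> fog) -> (!light -> heat) = False
          light <-> fog = True
          !light -> heat = False
            !light = True
The formula evaluates to True.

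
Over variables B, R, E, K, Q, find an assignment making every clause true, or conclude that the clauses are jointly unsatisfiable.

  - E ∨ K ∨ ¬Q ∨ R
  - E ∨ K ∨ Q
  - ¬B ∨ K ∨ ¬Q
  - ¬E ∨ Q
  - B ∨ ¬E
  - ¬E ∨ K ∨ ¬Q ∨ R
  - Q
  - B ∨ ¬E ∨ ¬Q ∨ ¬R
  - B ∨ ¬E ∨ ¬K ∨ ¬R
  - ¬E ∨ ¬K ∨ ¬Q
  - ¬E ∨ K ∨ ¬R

Unit clause (Q) forces Q = True.
Set B = True.
  then (¬B ∨ K ∨ ¬Q) forces K = True.
  then (¬E ∨ ¬K ∨ ¬Q) forces E = False.
Set R = True.
All clauses satisfied.

B = True, R = True, E = False, K = True, Q = True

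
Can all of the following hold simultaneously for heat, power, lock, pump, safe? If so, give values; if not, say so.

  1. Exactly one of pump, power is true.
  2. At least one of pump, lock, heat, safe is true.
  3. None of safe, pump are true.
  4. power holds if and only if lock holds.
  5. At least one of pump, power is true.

heat: False; power: True; lock: True; pump: False; safe: False

  (1) {pump, power}: 1 true — exactly one ✓
  (2) {pump, lock, heat, safe}: 1 true — at least one ✓
  (3) {safe, pump}: 0 true — none ✓
  (4) power=T, lock=T — same ✓
  (5) {pump, power}: 1 true — at least one ✓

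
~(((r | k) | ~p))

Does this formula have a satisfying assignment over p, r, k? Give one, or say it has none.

p = True, r = False, k = False

  ~(((r | k) | ~p)) = True
    (r | k) | ~p = False
      r | k = False
      ~p = False
The formula evaluates to True.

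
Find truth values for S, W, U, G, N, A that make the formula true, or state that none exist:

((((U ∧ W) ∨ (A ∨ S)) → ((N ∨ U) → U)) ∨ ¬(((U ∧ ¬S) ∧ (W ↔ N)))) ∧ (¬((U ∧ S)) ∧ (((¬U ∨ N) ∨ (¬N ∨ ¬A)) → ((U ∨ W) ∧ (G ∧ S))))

S = True, W = True, U = False, G = True, N = True, A = True

  (((U ∧ W) ∨ (A ∨ S)) → ((N ∨ U) → U)) ∨ ¬(((U ∧ ¬S) ∧ (W ↔ N))) = True
    ((U ∧ W) ∨ (A ∨ S)) → ((N ∨ U) → U) = False
      (U ∧ W) ∨ (A ∨ S) = True
        U ∧ W = False
        A ∨ S = True
      (N ∨ U) → U = False
        N ∨ U = True
    ¬(((U ∧ ¬S) ∧ (W ↔ N))) = True
      (U ∧ ¬S) ∧ (W ↔ N) = False
        U ∧ ¬S = False
          ¬S = False
        W ↔ N = True
  ¬((U ∧ S)) ∧ (((¬U ∨ N) ∨ (¬N ∨ ¬A)) → ((U ∨ W) ∧ (G ∧ S))) = True
    ¬((U ∧ S)) = True
      U ∧ S = False
    ((¬U ∨ N) ∨ (¬N ∨ ¬A)) → ((U ∨ W) ∧ (G ∧ S)) = True
      (¬U ∨ N) ∨ (¬N ∨ ¬A) = True
        ¬U ∨ N = True
          ¬U = True
        ¬N ∨ ¬A = False
          ¬N = False
          ¬A = False
      (U ∨ W) ∧ (G ∧ S) = True
        U ∨ W = True
        G ∧ S = True
Both conjuncts True, so the formula holds.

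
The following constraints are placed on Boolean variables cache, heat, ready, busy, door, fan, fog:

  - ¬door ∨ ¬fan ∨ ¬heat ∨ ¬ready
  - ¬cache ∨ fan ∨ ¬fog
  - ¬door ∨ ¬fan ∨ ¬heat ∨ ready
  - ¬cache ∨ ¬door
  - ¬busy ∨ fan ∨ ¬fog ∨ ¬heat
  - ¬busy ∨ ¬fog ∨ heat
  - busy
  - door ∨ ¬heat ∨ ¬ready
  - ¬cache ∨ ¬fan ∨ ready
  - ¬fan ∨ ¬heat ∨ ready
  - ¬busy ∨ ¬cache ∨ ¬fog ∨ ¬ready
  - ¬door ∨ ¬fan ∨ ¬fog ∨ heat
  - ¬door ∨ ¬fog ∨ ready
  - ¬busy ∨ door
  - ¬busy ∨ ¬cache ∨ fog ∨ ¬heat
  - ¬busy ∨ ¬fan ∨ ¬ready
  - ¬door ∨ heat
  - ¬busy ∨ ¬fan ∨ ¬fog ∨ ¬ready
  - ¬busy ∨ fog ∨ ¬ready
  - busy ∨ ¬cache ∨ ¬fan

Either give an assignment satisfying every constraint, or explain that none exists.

Unit clause (busy) forces busy = True.
In (¬busy ∨ door) only door is left, so door = True.
In (¬door ∨ heat) only heat is left, so heat = True.
In (¬cache ∨ ¬door) only ¬cache is left, so cache = False.
Set ready = False.
  then (¬door ∨ ¬fan ∨ ¬heat ∨ ready) forces fan = False.
  then (¬busy ∨ fan ∨ ¬fog ∨ ¬heat) forces fog = False.
All clauses satisfied.

cache=F, heat=T, ready=F, busy=T, door=T, fan=F, fog=F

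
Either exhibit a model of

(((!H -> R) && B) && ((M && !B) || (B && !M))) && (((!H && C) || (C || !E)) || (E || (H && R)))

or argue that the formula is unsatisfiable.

E = True; C = False; H = True; M = False; R = True; B = True

  ((!H -> R) && B) && ((M && !B) || (B && !M)) = True
    (!H -> R) && B = True
      !H -> R = True
        !H = False
    (M && !B) || (B && !M) = True
      M && !B = False
        !B = False
      B && !M = True
        !M = True
  ((!H && C) || (C || !E)) || (E || (H && R)) = True
    (!H && C) || (C || !E) = False
      !H && C = False
        !H = False
      C || !E = False
        !E = False
    E || (H && R) = True
      H && R = True
Both conjuncts True, so the formula holds.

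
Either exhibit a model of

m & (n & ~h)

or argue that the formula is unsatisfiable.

n: True; h: False; m: True

  n & ~h = True
    ~h = True
Both conjuncts True, so the formula holds.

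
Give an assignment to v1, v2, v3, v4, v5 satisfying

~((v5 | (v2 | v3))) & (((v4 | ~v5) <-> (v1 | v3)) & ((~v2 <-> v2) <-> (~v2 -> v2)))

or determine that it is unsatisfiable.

v1=T, v2=F, v3=F, v4=T, v5=F

  ~((v5 | (v2 | v3))) = True
    v5 | (v2 | v3) = False
      v2 | v3 = False
  ((v4 | ~v5) <-> (v1 | v3)) & ((~v2 <-> v2) <-> (~v2 -> v2)) = True
    (v4 | ~v5) <-> (v1 | v3) = True
      v4 | ~v5 = True
        ~v5 = True
      v1 | v3 = True
    (~v2 <-> v2) <-> (~v2 -> v2) = True
      ~v2 <-> v2 = False
        ~v2 = True
      ~v2 -> v2 = False
        ~v2 = True
Both conjuncts True, so the formula holds.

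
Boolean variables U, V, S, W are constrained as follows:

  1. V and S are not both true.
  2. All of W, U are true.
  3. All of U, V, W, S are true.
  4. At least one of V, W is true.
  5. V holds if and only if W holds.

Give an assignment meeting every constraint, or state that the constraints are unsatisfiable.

Case V = True:
  (1) with V=T forces S = False.
  Constraint (3) is violated (S=F) — contradiction.
Case V = False:
  Constraint (3) is violated (V=F) — contradiction.
Both cases fail — unsatisfiable.

Unsatisfiable — no assignment works.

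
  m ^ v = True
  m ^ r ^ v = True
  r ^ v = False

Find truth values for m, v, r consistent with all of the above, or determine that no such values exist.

m=T, v=F, r=F

m ^ v = T ^ F = True ✓
m ^ r ^ v = T ^ F ^ F = True ✓
r ^ v = F ^ F = False ✓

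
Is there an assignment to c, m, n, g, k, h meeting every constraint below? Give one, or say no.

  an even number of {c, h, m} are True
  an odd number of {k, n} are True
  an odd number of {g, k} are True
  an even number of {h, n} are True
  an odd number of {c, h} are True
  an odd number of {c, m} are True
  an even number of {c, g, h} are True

c = False, m = True, n = True, g = True, k = False, h = True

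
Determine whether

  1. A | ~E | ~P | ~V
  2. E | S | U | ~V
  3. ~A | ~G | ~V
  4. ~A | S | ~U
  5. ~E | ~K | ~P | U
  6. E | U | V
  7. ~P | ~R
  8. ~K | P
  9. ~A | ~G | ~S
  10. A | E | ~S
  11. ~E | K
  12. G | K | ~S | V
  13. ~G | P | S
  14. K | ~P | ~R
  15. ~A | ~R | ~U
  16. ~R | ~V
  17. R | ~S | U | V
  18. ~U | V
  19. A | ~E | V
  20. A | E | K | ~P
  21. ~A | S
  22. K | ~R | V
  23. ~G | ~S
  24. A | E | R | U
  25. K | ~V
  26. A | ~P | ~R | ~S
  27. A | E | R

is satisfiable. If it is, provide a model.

Set A = True.
  then (~A | S) forces S = True.
  then (~G | ~S) forces G = False.
Try R = True:
  (~P | ~R) forces P = False.
  (~K | P) forces K = False.
  (~E | K) forces E = False.
  (G | K | ~S | V) forces V = True.
  clause (~R | ~V) is falsified — backtrack.
So R = False.
Set P = True.
Set U = True.
  then (~U | V) forces V = True.
  then (K | ~V) forces K = True.
Set E = True.
All clauses satisfied.

A=T, R=F, P=T, G=F, U=T, S=T, V=T, E=T, K=T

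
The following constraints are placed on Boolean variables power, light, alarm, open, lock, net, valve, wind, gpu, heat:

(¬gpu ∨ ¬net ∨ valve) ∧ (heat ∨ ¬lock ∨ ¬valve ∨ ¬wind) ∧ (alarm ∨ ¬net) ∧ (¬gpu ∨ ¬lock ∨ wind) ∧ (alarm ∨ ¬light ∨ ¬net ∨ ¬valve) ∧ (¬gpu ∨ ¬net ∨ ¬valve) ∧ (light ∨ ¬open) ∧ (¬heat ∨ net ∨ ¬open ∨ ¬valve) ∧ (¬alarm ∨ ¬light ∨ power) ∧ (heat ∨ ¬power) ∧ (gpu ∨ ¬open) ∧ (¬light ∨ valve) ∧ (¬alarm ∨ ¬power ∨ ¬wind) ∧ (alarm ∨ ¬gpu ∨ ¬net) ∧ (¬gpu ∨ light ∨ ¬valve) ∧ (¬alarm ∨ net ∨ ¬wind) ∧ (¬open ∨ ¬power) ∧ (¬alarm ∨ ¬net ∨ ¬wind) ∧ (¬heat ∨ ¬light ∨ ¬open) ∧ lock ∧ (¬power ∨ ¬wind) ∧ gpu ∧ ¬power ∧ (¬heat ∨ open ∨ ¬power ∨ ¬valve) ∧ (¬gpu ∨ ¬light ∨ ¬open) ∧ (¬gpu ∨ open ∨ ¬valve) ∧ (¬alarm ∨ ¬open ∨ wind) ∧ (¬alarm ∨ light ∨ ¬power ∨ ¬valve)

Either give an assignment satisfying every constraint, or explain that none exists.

power = False; light = False; alarm = False; open = False; lock = True; net = False; valve = False; wind = True; gpu = True; heat = True

Unit clause (lock) forces lock = True.
Unit clause (gpu) forces gpu = True.
Unit clause (¬power) forces power = False.
In (¬gpu ∨ ¬lock ∨ wind) only wind is left, so wind = True.
Set light = False.
  then (light ∨ ¬open) forces open = False.
  then (¬gpu ∨ light ∨ ¬valve) forces valve = False.
  then (¬gpu ∨ ¬net ∨ valve) forces net = False.
  then (¬alarm ∨ net ∨ ¬wind) forces alarm = False.
Set heat = True.
All clauses satisfied.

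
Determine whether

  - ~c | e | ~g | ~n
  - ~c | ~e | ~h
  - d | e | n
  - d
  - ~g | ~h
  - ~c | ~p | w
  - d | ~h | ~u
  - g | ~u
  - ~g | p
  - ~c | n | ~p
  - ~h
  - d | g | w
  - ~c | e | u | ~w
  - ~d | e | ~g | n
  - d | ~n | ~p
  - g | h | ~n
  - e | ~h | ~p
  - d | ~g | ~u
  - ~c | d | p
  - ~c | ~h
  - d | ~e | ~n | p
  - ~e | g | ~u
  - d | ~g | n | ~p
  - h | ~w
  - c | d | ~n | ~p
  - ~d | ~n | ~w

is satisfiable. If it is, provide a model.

Unit clause (d) forces d = True.
Unit clause (~h) forces h = False.
In (h | ~w) only ~w is left, so w = False.
Set c = True.
  then (~c | ~p | w) forces p = False.
  then (~g | p) forces g = False.
  then (g | h | ~n) forces n = False.
  then (g | ~u) forces u = False.
Set e = True.
All clauses satisfied.

c = True, n = False, u = False, d = True, e = True, h = False, g = False, p = False, w = False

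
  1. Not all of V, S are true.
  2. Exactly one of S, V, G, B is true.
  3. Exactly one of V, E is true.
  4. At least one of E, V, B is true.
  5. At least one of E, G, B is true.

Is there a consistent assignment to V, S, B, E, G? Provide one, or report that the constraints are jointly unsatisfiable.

V = False; S = False; B = False; E = True; G = True

  (1) {V, S}: 0/2 true — not all ✓
  (2) {S, V, G, B}: 1 true — exactly one ✓
  (3) {V, E}: 1 true — exactly one ✓
  (4) {E, V, B}: 1 true — at least one ✓
  (5) {E, G, B}: 2 true — at least one ✓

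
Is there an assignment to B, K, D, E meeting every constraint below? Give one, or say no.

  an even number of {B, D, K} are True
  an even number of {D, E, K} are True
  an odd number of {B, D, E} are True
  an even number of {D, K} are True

B = False; K = True; D = True; E = False

{B, D, K}: 2 true → even ✓
{D, E, K}: 2 true → even ✓
{B, D, E}: 1 true → odd ✓
{D, K}: 2 true → even ✓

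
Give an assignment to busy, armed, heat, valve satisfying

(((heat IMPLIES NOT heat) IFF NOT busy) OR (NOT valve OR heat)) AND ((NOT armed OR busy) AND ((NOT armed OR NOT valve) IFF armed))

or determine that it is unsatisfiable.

busy = True, armed = True, heat = False, valve = False

  ((heat IMPLIES NOT heat) IFF NOT busy) OR (NOT valve OR heat) = True
    (heat IMPLIES NOT heat) IFF NOT busy = False
      heat IMPLIES NOT heat = True
        NOT heat = True
      NOT busy = False
    NOT valve OR heat = True
      NOT valve = True
  (NOT armed OR busy) AND ((NOT armed OR NOT valve) IFF armed) = True
    NOT armed OR busy = True
      NOT armed = False
    (NOT armed OR NOT valve) IFF armed = True
      NOT armed OR NOT valve = True
        NOT armed = False
        NOT valve = True
Both conjuncts True, so the formula holds.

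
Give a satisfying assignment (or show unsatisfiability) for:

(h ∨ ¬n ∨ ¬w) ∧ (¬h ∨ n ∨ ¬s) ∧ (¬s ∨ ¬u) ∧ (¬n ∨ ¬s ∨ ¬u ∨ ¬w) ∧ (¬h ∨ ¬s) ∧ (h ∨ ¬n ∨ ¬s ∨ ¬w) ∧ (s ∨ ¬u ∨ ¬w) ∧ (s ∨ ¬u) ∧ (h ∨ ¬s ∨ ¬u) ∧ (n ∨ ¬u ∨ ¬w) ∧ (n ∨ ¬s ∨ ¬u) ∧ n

s: True, n: True, w: False, u: False, h: False

Unit clause (n) forces n = True.
Set s = True.
  then (¬s ∨ ¬u) forces u = False.
  then (¬h ∨ ¬s) forces h = False.
  then (h ∨ ¬n ∨ ¬s ∨ ¬w) forces w = False.
All clauses satisfied.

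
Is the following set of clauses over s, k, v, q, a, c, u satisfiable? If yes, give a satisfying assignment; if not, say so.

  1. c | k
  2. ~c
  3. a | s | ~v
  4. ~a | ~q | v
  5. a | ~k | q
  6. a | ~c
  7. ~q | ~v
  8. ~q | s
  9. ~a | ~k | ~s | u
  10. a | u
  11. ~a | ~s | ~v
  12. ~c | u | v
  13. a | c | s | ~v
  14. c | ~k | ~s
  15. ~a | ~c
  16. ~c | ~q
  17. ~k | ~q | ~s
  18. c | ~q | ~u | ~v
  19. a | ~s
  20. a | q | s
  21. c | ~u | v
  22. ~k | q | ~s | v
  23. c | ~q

s: False, k: True, v: True, q: False, a: True, c: False, u: True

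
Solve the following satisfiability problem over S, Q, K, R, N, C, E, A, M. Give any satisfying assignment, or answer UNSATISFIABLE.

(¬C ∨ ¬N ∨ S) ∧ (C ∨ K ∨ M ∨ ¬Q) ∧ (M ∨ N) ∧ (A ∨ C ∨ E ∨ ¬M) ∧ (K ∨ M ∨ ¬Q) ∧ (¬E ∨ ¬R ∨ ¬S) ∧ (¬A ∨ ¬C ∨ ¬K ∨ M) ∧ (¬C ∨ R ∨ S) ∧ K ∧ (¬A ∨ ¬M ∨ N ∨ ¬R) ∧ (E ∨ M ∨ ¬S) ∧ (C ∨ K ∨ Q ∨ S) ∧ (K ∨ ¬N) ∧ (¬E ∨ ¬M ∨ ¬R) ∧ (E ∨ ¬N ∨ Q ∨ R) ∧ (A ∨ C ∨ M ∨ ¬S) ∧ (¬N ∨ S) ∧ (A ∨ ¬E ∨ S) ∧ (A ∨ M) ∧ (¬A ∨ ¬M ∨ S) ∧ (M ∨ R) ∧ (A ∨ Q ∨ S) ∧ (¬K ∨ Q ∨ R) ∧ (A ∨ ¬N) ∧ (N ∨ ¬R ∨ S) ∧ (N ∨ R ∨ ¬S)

S: True, Q: False, K: True, R: True, N: True, C: False, E: False, A: True, M: True

Unit clause (K) forces K = True.
Set S = True.
Set Q = False.
  then (¬K ∨ Q ∨ R) forces R = True.
  then (¬E ∨ ¬R ∨ ¬S) forces E = False.
  then (E ∨ M ∨ ¬S) forces M = True.
Set N = True.
  then (A ∨ ¬N) forces A = True.
Set C = False.
All clauses satisfied.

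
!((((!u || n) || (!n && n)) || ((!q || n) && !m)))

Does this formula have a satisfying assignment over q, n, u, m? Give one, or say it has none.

q = True; n = False; u = True; m = False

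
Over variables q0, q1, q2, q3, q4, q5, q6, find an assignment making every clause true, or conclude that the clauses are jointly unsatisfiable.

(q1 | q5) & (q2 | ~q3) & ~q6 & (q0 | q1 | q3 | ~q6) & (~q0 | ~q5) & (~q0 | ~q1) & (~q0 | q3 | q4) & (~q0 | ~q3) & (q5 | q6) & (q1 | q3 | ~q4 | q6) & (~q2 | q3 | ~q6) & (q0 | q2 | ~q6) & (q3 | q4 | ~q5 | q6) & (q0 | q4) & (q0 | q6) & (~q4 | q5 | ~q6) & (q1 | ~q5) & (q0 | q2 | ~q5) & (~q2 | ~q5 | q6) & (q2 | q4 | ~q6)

Case q6 = True:
  Clause (~q6) is falsified — contradiction.
Case q6 = False:
  (q5 | q6) forces q5 = True.
  (~q0 | ~q5) forces q0 = False.
  Clause (q0 | q6) is falsified — contradiction.
Both cases fail, so the formula is unsatisfiable.

The formula is unsatisfiable.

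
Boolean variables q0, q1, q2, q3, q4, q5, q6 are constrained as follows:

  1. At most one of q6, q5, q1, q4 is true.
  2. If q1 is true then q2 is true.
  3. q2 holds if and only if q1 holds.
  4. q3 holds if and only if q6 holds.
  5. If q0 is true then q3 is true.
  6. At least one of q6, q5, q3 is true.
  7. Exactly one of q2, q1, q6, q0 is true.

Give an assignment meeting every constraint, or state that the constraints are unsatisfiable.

q0 = False, q1 = False, q2 = False, q3 = True, q4 = False, q5 = False, q6 = True

  (1) {q6, q5, q1, q4}: 1 true — at most one ✓
  (2) q1=F ⇒ q2: vacuous ✓
  (3) q2=F, q1=F — same ✓
  (4) q3=T, q6=T — same ✓
  (5) q0=F ⇒ q3: vacuous ✓
  (6) {q6, q5, q3}: 2 true — at least one ✓
  (7) {q2, q1, q6, q0}: 1 true — exactly one ✓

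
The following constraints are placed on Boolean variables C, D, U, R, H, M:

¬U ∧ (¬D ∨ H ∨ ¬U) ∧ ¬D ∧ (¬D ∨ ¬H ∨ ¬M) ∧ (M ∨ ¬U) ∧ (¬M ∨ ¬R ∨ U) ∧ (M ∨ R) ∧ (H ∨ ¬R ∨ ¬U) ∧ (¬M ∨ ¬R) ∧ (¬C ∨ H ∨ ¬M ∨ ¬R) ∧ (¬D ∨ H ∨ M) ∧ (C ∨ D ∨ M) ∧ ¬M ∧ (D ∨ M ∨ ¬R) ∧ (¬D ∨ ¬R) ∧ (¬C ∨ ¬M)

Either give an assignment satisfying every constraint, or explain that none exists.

UNSATISFIABLE

Case D = True:
  Clause (¬D) is falsified — contradiction.
Case D = False:
  (¬U) forces U = False.
  (¬M) forces M = False.
  (M ∨ R) forces R = True.
  Clause (D ∨ M ∨ ¬R) is falsified — contradiction.
Both cases fail, so the formula is unsatisfiable.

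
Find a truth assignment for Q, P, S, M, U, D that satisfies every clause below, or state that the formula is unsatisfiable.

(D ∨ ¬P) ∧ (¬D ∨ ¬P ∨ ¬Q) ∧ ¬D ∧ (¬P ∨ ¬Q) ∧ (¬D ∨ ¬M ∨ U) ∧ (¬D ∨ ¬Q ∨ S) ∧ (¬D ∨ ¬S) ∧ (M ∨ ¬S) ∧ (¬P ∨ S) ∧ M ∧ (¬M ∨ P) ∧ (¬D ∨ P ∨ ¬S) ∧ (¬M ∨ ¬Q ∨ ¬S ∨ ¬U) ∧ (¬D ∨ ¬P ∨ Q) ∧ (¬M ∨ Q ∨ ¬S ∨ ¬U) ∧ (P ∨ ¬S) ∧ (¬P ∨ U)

Unsatisfiable — no assignment works.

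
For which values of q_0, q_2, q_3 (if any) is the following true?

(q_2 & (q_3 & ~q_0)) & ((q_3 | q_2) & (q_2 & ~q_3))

Case q_3 = True: the conjunct ~q_3 is False.
Case q_3 = False: the conjunct q_3 is False.
Both cases fail — unsatisfiable.

UNSATISFIABLE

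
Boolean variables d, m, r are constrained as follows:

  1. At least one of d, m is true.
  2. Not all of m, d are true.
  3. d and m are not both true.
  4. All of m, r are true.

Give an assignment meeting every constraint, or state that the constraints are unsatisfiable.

d = False, m = True, r = True

  (1) {d, m}: 1 true — at least one ✓
  (2) {m, d}: 1/2 true — not all ✓
  (3) d=F, m=T — not both ✓
  (4) {m, r}: all 2 true ✓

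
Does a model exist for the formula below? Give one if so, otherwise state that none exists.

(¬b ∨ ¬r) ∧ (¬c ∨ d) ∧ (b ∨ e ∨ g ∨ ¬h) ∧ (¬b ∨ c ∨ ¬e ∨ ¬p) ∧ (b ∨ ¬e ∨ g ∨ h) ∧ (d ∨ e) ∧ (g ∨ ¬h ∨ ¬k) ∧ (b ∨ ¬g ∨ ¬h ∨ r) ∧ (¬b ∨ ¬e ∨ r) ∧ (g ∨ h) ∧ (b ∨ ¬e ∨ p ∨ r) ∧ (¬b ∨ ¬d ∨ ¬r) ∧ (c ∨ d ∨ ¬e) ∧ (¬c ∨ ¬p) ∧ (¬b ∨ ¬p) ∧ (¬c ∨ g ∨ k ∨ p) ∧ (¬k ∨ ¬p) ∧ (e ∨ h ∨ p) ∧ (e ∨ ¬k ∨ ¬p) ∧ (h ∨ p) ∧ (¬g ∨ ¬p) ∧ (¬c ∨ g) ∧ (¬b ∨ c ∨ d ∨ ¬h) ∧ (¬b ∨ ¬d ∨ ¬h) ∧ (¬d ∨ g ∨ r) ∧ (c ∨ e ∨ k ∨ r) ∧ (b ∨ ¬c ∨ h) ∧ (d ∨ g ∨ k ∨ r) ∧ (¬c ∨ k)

d = True; g = True; p = False; b = False; k = True; h = True; r = True; c = True; e = True

Set d = True.
Set g = True.
  then (¬g ∨ ¬p) forces p = False.
  then (h ∨ p) forces h = True.
  then (¬b ∨ ¬d ∨ ¬h) forces b = False.
  then (b ∨ ¬g ∨ ¬h ∨ r) forces r = True.
Set k = True.
Set c = True.
Set e = True.
All clauses satisfied.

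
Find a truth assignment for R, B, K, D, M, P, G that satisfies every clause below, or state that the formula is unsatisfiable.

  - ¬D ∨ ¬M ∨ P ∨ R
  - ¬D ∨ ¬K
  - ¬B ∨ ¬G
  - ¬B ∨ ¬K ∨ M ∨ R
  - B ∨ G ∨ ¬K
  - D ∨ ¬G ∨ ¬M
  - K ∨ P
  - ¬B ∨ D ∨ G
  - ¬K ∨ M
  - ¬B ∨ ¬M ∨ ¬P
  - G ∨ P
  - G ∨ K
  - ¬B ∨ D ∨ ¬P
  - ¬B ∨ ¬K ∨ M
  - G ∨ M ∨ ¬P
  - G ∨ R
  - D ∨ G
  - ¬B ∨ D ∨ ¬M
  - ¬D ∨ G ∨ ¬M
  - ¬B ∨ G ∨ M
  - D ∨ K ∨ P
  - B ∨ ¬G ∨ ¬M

Set R = True.
Try B = True:
  (¬B ∨ ¬G) forces G = False.
  (¬B ∨ D ∨ G) forces D = True.
  (¬D ∨ ¬K) forces K = False.
  clause (G ∨ K) is falsified — backtrack.
So B = False.
Set K = False.
  then (K ∨ P) forces P = True.
  then (G ∨ K) forces G = True.
  then (B ∨ ¬G ∨ ¬M) forces M = False.
Set D = True.
All clauses satisfied.

R = True; B = False; K = False; D = True; M = False; P = True; G = True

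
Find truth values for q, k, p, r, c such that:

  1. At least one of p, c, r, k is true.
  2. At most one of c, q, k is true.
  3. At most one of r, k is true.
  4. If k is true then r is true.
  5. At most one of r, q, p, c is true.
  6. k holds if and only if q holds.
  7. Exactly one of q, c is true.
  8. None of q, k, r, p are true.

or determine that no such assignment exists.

q=F, k=F, p=F, r=F, c=T

  (1) {p, c, r, k}: 1 true — at least one ✓
  (2) {c, q, k}: 1 true — at most one ✓
  (3) {r, k}: 0 true — at most one ✓
  (4) k=F ⇒ r: vacuous ✓
  (5) {r, q, p, c}: 1 true — at most one ✓
  (6) k=F, q=F — same ✓
  (7) {q, c}: 1 true — exactly one ✓
  (8) {q, k, r, p}: 0 true — none ✓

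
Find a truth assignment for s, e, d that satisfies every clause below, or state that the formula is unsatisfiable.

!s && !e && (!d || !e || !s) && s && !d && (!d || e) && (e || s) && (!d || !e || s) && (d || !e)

Case s = True:
  Clause (!s) is falsified — contradiction.
Case s = False:
  Clause (s) is falsified — contradiction.
Both cases fail, so the formula is unsatisfiable.

Unsatisfiable — no assignment works.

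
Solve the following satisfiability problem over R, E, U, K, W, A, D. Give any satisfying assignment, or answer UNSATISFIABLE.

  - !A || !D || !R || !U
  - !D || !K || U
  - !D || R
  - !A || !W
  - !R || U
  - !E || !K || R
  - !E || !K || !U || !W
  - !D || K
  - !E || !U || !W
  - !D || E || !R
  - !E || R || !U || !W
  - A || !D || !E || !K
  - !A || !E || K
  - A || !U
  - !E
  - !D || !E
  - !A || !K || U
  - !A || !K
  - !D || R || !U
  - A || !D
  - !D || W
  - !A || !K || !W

R = False, E = False, U = False, K = False, W = False, A = True, D = False

Unit clause (!E) forces E = False.
Set R = False.
  then (!D || R) forces D = False.
Set U = False.
Set K = False.
Set W = False.
Set A = True.
All clauses satisfied.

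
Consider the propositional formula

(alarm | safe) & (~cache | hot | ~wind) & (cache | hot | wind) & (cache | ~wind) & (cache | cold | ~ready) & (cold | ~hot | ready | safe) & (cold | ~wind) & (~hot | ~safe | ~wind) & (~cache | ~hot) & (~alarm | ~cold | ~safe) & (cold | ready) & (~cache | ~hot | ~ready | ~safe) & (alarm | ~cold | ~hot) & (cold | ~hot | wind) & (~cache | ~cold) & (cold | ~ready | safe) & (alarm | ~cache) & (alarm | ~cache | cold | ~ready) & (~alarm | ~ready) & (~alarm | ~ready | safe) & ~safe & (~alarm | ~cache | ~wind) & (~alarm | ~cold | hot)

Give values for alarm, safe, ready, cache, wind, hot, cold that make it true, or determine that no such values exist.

Unit clause (~safe) forces safe = False.
In (alarm | safe) only alarm is left, so alarm = True.
In (~alarm | ~ready) only ~ready is left, so ready = False.
In (cold | ready) only cold is left, so cold = True.
In (~cache | ~cold) only ~cache is left, so cache = False.
In (~alarm | ~cold | hot) only hot is left, so hot = True.
In (cache | ~wind) only ~wind is left, so wind = False.
All clauses satisfied.

alarm=T; safe=F; ready=F; cache=F; wind=F; hot=T; cold=T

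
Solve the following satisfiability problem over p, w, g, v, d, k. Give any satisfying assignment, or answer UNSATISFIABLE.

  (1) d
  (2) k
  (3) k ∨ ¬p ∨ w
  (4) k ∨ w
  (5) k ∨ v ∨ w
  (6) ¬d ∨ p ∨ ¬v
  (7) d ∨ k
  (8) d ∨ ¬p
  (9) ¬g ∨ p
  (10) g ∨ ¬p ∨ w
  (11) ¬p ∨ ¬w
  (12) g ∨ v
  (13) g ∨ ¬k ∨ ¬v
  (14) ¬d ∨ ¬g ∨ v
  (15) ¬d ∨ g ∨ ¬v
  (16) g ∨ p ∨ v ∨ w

p = True, w = False, g = True, v = True, d = True, k = True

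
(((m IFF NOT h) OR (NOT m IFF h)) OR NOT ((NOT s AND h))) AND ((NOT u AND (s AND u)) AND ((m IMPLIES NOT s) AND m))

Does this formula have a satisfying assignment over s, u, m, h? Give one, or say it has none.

Case u = True: the conjunct NOT u is False.
Case u = False: the conjunct u is False.
Both cases fail — unsatisfiable.

No satisfying assignment exists.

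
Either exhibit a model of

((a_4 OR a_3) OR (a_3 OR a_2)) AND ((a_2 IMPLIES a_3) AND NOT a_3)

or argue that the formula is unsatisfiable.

a_2 = False; a_3 = False; a_4 = True

  (a_4 OR a_3) OR (a_3 OR a_2) = True
    a_4 OR a_3 = True
    a_3 OR a_2 = False
  (a_2 IMPLIES a_3) AND NOT a_3 = True
    a_2 IMPLIES a_3 = True
    NOT a_3 = True
Both conjuncts True, so the formula holds.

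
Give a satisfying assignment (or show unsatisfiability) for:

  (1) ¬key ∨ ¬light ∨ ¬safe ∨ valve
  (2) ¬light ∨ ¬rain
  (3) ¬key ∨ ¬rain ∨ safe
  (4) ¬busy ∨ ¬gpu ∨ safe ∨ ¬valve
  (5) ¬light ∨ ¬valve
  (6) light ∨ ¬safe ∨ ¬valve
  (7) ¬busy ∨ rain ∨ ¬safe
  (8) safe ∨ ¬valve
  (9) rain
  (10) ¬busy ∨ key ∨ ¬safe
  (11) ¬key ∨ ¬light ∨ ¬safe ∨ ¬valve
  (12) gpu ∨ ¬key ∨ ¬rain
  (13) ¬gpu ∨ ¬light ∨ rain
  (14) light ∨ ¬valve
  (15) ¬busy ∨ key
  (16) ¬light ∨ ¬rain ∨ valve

safe = False, key = False, valve = False, busy = False, gpu = True, rain = True, light = False

Unit clause (rain) forces rain = True.
In (¬light ∨ ¬rain) only ¬light is left, so light = False.
In (light ∨ ¬valve) only ¬valve is left, so valve = False.
Set safe = False.
  then (¬key ∨ ¬rain ∨ safe) forces key = False.
  then (¬busy ∨ key) forces busy = False.
Set gpu = True.
All clauses satisfied.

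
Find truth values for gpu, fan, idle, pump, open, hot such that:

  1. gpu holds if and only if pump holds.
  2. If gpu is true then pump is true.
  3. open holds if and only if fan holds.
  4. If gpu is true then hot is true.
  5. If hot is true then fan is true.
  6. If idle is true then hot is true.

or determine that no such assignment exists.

gpu: False; fan: True; idle: True; pump: False; open: True; hot: True

  (1) gpu=F, pump=F — same ✓
  (2) gpu=F ⇒ pump: vacuous ✓
  (3) open=T, fan=T — same ✓
  (4) gpu=F ⇒ hot: vacuous ✓
  (5) hot=T ⇒ fan: T ✓
  (6) idle=T ⇒ hot: T ✓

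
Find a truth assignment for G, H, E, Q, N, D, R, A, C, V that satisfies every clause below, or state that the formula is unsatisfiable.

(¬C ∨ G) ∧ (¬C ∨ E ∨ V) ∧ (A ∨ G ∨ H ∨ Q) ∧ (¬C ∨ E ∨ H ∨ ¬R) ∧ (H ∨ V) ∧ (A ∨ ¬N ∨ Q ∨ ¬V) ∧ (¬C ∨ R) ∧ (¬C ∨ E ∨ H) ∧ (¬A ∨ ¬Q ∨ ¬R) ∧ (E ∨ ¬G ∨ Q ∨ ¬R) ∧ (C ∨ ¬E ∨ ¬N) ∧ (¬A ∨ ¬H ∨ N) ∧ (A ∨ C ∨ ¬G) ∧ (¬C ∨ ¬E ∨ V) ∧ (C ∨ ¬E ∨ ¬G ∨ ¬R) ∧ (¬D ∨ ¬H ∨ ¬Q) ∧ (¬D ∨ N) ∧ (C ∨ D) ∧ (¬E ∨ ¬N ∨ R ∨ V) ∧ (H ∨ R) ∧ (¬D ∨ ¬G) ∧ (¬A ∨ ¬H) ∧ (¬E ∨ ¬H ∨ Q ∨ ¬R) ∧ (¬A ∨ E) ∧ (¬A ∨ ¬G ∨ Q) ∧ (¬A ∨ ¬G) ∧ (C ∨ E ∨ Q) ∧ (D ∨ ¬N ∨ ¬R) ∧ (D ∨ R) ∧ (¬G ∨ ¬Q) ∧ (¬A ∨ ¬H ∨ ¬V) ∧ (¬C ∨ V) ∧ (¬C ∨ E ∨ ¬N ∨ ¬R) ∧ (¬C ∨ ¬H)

Set G = False.
  then (¬C ∨ G) forces C = False.
  then (C ∨ D) forces D = True.
  then (¬D ∨ N) forces N = True.
  then (C ∨ ¬E ∨ ¬N) forces E = False.
  then (¬A ∨ E) forces A = False.
  then (C ∨ E ∨ Q) forces Q = True.
  then (¬D ∨ ¬H ∨ ¬Q) forces H = False.
  then (H ∨ R) forces R = True.
  then (H ∨ V) forces V = True.
All clauses satisfied.

G = False, H = False, E = False, Q = True, N = True, D = True, R = True, A = False, C = False, V = True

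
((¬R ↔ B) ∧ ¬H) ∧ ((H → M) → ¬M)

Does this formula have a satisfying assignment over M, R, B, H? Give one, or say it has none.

M=F, R=T, B=F, H=F

  (¬R ↔ B) ∧ ¬H = True
    ¬R ↔ B = True
      ¬R = False
    ¬H = True
  (H → M) → ¬M = True
    H → M = True
    ¬M = True
Both conjuncts True, so the formula holds.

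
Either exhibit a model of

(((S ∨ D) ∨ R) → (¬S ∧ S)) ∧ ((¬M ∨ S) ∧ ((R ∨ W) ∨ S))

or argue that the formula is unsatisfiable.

R = False; D = False; W = True; S = False; M = False

  ((S ∨ D) ∨ R) → (¬S ∧ S) = True
    (S ∨ D) ∨ R = False
      S ∨ D = False
    ¬S ∧ S = False
      ¬S = True
  (¬M ∨ S) ∧ ((R ∨ W) ∨ S) = True
    ¬M ∨ S = True
      ¬M = True
    (R ∨ W) ∨ S = True
      R ∨ W = True
Both conjuncts True, so the formula holds.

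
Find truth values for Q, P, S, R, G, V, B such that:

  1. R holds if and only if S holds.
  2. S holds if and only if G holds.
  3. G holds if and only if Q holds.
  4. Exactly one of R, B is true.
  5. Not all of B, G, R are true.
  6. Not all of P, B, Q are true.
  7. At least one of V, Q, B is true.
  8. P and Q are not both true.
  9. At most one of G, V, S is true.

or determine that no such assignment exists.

Q = False, P = False, S = False, R = False, G = False, V = True, B = True

  (1) R=F, S=F — same ✓
  (2) S=F, G=F — same ✓
  (3) G=F, Q=F — same ✓
  (4) {R, B}: 1 true — exactly one ✓
  (5) {B, G, R}: 1/3 true — not all ✓
  (6) {P, B, Q}: 1/3 true — not all ✓
  (7) {V, Q, B}: 2 true — at least one ✓
  (8) P=F, Q=F — not both ✓
  (9) {G, V, S}: 1 true — at most one ✓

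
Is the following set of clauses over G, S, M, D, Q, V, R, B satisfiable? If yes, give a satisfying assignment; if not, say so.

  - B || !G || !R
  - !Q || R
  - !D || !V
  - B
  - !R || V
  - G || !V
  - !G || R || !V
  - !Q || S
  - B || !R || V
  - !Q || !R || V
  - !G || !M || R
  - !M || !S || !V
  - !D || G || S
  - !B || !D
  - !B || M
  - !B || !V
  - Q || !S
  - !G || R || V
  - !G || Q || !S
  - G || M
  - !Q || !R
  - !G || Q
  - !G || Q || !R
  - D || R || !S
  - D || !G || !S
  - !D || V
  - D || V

Case B = True:
  (!B || !D) forces D = False.
  (!B || M) forces M = True.
  (!B || !V) forces V = False.
  Clause (D || V) is falsified — contradiction.
Case B = False:
  Clause (B) is falsified — contradiction.
Both cases fail, so the formula is unsatisfiable.

The formula is unsatisfiable.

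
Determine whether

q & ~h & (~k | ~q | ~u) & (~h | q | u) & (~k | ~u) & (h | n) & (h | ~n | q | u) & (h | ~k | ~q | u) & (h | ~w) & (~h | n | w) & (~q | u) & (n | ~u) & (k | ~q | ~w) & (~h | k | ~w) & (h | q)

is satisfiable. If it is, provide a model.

Unit clause (q) forces q = True.
Unit clause (~h) forces h = False.
In (h | n) only n is left, so n = True.
In (h | ~w) only ~w is left, so w = False.
In (~q | u) only u is left, so u = True.
In (~k | ~q | ~u) only ~k is left, so k = False.
All clauses satisfied.

q = True; w = False; k = False; h = False; u = True; n = True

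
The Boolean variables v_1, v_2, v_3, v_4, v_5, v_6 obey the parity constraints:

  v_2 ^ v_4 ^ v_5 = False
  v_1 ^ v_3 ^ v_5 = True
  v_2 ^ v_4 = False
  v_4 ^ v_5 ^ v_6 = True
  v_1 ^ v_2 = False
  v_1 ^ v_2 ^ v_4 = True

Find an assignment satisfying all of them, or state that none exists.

v_1 = True, v_2 = True, v_3 = False, v_4 = True, v_5 = False, v_6 = False

v_2 ^ v_4 ^ v_5 = T ^ T ^ F = False ✓
v_1 ^ v_3 ^ v_5 = T ^ F ^ F = True ✓
v_2 ^ v_4 = T ^ T = False ✓
v_4 ^ v_5 ^ v_6 = T ^ F ^ F = True ✓
v_1 ^ v_2 = T ^ T = False ✓
v_1 ^ v_2 ^ v_4 = T ^ T ^ T = True ✓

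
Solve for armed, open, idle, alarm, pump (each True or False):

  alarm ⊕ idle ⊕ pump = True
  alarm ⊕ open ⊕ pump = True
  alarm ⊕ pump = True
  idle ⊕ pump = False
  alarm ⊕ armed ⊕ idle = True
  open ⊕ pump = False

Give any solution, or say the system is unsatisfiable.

armed = False; open = False; idle = False; alarm = True; pump = False

alarm ⊕ idle ⊕ pump = T ⊕ F ⊕ F = True ✓
alarm ⊕ open ⊕ pump = T ⊕ F ⊕ F = True ✓
alarm ⊕ pump = T ⊕ F = True ✓
idle ⊕ pump = F ⊕ F = False ✓
alarm ⊕ armed ⊕ idle = T ⊕ F ⊕ F = True ✓
open ⊕ pump = F ⊕ F = False ✓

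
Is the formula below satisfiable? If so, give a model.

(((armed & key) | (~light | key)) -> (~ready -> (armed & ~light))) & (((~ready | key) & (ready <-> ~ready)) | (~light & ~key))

light: False; armed: True; key: False; ready: False

  ((armed & key) | (~light | key)) -> (~ready -> (armed & ~light)) = True
    (armed & key) | (~light | key) = True
      armed & key = False
      ~light | key = True
        ~light = True
    ~ready -> (armed & ~light) = True
      ~ready = True
      armed & ~light = True
        ~light = True
  ((~ready | key) & (ready <-> ~ready)) | (~light & ~key) = True
    (~ready | key) & (ready <-> ~ready) = False
      ~ready | key = True
        ~ready = True
      ready <-> ~ready = False
        ~ready = True
    ~light & ~key = True
      ~light = True
      ~key = True
Both conjuncts True, so the formula holds.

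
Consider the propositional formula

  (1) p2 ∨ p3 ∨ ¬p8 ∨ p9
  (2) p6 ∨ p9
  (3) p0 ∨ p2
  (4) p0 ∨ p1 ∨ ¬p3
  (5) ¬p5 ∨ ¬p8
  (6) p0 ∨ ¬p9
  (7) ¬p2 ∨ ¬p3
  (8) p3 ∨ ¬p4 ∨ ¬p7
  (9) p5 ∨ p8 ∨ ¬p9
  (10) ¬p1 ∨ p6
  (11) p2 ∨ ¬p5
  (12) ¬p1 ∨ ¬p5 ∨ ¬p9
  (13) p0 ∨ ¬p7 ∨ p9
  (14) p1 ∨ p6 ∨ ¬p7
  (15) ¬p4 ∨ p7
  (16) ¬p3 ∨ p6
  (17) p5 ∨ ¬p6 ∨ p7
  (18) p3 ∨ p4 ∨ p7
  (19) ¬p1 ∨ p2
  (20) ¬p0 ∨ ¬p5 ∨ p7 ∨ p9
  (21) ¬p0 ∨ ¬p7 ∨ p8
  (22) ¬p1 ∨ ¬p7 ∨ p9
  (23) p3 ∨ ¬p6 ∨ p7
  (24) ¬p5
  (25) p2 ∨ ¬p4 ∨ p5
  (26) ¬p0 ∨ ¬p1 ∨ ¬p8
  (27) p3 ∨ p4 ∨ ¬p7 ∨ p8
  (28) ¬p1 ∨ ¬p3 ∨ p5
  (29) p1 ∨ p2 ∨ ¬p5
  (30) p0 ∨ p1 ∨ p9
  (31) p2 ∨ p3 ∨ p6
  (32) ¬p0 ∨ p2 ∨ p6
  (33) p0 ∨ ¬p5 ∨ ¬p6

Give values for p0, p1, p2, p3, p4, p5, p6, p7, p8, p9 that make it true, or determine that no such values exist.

Unit clause (¬p5) forces p5 = False.
Set p0 = True.
Set p1 = False.
Set p2 = True.
  then (¬p2 ∨ ¬p3) forces p3 = False.
Try p4 = True:
  (p3 ∨ ¬p4 ∨ ¬p7) forces p7 = False.
  clause (¬p4 ∨ p7) is falsified — backtrack.
So p4 = False.
  then (p3 ∨ p4 ∨ p7) forces p7 = True.
  then (¬p0 ∨ ¬p7 ∨ p8) forces p8 = True.
  then (p1 ∨ p6 ∨ ¬p7) forces p6 = True.
Set p9 = True.
All clauses satisfied.

p0 = True, p1 = False, p2 = True, p3 = False, p4 = False, p5 = False, p6 = True, p7 = True, p8 = True, p9 = True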